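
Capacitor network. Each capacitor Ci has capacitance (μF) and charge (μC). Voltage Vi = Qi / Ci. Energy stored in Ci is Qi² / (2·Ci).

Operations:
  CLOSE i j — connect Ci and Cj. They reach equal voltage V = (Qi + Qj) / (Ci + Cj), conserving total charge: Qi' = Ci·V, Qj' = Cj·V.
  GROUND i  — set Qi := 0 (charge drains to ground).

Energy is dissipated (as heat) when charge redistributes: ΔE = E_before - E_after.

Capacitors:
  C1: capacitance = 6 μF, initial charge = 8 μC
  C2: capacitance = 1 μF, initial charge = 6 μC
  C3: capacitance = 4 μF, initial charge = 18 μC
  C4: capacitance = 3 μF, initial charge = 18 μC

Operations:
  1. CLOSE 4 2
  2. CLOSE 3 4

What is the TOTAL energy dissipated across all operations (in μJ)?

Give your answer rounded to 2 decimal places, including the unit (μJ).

Answer: 1.93 μJ

Derivation:
Initial: C1(6μF, Q=8μC, V=1.33V), C2(1μF, Q=6μC, V=6.00V), C3(4μF, Q=18μC, V=4.50V), C4(3μF, Q=18μC, V=6.00V)
Op 1: CLOSE 4-2: Q_total=24.00, C_total=4.00, V=6.00; Q4=18.00, Q2=6.00; dissipated=0.000
Op 2: CLOSE 3-4: Q_total=36.00, C_total=7.00, V=5.14; Q3=20.57, Q4=15.43; dissipated=1.929
Total dissipated: 1.929 μJ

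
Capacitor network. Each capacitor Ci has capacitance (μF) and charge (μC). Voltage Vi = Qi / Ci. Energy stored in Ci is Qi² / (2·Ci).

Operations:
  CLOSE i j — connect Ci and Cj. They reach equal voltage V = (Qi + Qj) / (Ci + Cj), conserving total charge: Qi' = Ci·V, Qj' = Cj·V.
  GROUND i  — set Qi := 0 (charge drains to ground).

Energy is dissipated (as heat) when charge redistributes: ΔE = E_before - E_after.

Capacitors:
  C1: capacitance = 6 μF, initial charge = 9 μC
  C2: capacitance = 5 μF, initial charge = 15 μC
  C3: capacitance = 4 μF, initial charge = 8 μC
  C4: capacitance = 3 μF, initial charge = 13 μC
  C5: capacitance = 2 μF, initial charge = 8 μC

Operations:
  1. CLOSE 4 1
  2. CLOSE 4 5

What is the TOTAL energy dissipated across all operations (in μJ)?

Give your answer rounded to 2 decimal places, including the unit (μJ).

Answer: 9.48 μJ

Derivation:
Initial: C1(6μF, Q=9μC, V=1.50V), C2(5μF, Q=15μC, V=3.00V), C3(4μF, Q=8μC, V=2.00V), C4(3μF, Q=13μC, V=4.33V), C5(2μF, Q=8μC, V=4.00V)
Op 1: CLOSE 4-1: Q_total=22.00, C_total=9.00, V=2.44; Q4=7.33, Q1=14.67; dissipated=8.028
Op 2: CLOSE 4-5: Q_total=15.33, C_total=5.00, V=3.07; Q4=9.20, Q5=6.13; dissipated=1.452
Total dissipated: 9.480 μJ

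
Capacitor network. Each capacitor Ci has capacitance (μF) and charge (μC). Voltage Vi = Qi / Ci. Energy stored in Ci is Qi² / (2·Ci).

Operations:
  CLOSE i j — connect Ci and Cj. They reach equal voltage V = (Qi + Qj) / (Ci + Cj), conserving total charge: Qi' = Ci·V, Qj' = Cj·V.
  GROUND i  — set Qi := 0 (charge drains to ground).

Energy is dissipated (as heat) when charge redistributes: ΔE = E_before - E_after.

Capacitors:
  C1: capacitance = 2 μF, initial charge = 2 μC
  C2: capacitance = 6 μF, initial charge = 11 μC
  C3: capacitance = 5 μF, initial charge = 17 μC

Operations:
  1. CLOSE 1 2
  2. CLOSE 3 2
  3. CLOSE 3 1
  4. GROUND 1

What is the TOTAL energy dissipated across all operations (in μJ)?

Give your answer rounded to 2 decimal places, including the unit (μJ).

Initial: C1(2μF, Q=2μC, V=1.00V), C2(6μF, Q=11μC, V=1.83V), C3(5μF, Q=17μC, V=3.40V)
Op 1: CLOSE 1-2: Q_total=13.00, C_total=8.00, V=1.62; Q1=3.25, Q2=9.75; dissipated=0.521
Op 2: CLOSE 3-2: Q_total=26.75, C_total=11.00, V=2.43; Q3=12.16, Q2=14.59; dissipated=4.296
Op 3: CLOSE 3-1: Q_total=15.41, C_total=7.00, V=2.20; Q3=11.01, Q1=4.40; dissipated=0.465
Op 4: GROUND 1: Q1=0; energy lost=4.846
Total dissipated: 10.128 μJ

Answer: 10.13 μJ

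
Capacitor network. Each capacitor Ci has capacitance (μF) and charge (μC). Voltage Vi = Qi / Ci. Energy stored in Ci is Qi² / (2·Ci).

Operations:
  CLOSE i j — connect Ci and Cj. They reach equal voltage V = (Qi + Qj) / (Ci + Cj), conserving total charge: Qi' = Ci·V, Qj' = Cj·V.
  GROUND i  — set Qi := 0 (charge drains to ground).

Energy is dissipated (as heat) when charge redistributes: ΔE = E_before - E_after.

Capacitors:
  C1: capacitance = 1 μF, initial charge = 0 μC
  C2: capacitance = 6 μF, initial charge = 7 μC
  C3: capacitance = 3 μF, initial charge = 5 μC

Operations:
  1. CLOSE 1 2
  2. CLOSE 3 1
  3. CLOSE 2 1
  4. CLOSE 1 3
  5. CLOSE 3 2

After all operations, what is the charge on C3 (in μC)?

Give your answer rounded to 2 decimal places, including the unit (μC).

Initial: C1(1μF, Q=0μC, V=0.00V), C2(6μF, Q=7μC, V=1.17V), C3(3μF, Q=5μC, V=1.67V)
Op 1: CLOSE 1-2: Q_total=7.00, C_total=7.00, V=1.00; Q1=1.00, Q2=6.00; dissipated=0.583
Op 2: CLOSE 3-1: Q_total=6.00, C_total=4.00, V=1.50; Q3=4.50, Q1=1.50; dissipated=0.167
Op 3: CLOSE 2-1: Q_total=7.50, C_total=7.00, V=1.07; Q2=6.43, Q1=1.07; dissipated=0.107
Op 4: CLOSE 1-3: Q_total=5.57, C_total=4.00, V=1.39; Q1=1.39, Q3=4.18; dissipated=0.069
Op 5: CLOSE 3-2: Q_total=10.61, C_total=9.00, V=1.18; Q3=3.54, Q2=7.07; dissipated=0.103
Final charges: Q1=1.39, Q2=7.07, Q3=3.54

Answer: 3.54 μC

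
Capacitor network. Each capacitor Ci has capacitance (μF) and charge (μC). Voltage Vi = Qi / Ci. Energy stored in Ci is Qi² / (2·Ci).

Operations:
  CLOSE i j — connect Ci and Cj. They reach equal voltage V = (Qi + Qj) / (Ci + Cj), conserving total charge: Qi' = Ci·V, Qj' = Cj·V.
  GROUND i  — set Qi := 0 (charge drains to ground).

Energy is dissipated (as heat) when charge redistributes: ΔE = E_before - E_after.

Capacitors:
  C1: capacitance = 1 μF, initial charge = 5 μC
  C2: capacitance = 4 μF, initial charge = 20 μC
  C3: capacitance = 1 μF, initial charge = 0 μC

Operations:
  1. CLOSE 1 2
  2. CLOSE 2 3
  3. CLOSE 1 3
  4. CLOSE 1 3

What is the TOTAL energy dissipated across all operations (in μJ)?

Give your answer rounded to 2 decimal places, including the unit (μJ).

Initial: C1(1μF, Q=5μC, V=5.00V), C2(4μF, Q=20μC, V=5.00V), C3(1μF, Q=0μC, V=0.00V)
Op 1: CLOSE 1-2: Q_total=25.00, C_total=5.00, V=5.00; Q1=5.00, Q2=20.00; dissipated=0.000
Op 2: CLOSE 2-3: Q_total=20.00, C_total=5.00, V=4.00; Q2=16.00, Q3=4.00; dissipated=10.000
Op 3: CLOSE 1-3: Q_total=9.00, C_total=2.00, V=4.50; Q1=4.50, Q3=4.50; dissipated=0.250
Op 4: CLOSE 1-3: Q_total=9.00, C_total=2.00, V=4.50; Q1=4.50, Q3=4.50; dissipated=0.000
Total dissipated: 10.250 μJ

Answer: 10.25 μJ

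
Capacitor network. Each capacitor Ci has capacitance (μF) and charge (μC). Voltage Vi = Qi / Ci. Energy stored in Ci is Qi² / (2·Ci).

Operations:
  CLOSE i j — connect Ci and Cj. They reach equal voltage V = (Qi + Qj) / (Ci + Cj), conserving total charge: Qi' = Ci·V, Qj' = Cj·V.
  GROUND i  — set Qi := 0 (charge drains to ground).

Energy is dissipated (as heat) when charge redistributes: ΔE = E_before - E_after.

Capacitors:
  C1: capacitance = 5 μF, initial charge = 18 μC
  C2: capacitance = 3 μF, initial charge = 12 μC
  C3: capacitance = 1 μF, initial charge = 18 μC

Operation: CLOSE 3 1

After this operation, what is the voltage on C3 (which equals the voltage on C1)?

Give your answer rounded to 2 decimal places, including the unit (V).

Initial: C1(5μF, Q=18μC, V=3.60V), C2(3μF, Q=12μC, V=4.00V), C3(1μF, Q=18μC, V=18.00V)
Op 1: CLOSE 3-1: Q_total=36.00, C_total=6.00, V=6.00; Q3=6.00, Q1=30.00; dissipated=86.400

Answer: 6.00 V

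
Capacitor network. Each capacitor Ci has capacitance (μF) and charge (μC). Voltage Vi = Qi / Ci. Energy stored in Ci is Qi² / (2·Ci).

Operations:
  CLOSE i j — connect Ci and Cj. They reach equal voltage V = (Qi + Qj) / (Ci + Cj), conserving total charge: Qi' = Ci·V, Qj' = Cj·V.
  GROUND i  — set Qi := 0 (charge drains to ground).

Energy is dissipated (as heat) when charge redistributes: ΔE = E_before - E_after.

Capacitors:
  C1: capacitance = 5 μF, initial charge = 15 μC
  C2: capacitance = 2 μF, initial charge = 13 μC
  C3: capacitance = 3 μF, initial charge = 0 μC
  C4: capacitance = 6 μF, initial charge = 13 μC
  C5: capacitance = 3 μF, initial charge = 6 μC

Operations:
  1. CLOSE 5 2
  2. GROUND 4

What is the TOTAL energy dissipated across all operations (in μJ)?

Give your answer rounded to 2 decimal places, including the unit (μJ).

Answer: 26.23 μJ

Derivation:
Initial: C1(5μF, Q=15μC, V=3.00V), C2(2μF, Q=13μC, V=6.50V), C3(3μF, Q=0μC, V=0.00V), C4(6μF, Q=13μC, V=2.17V), C5(3μF, Q=6μC, V=2.00V)
Op 1: CLOSE 5-2: Q_total=19.00, C_total=5.00, V=3.80; Q5=11.40, Q2=7.60; dissipated=12.150
Op 2: GROUND 4: Q4=0; energy lost=14.083
Total dissipated: 26.233 μJ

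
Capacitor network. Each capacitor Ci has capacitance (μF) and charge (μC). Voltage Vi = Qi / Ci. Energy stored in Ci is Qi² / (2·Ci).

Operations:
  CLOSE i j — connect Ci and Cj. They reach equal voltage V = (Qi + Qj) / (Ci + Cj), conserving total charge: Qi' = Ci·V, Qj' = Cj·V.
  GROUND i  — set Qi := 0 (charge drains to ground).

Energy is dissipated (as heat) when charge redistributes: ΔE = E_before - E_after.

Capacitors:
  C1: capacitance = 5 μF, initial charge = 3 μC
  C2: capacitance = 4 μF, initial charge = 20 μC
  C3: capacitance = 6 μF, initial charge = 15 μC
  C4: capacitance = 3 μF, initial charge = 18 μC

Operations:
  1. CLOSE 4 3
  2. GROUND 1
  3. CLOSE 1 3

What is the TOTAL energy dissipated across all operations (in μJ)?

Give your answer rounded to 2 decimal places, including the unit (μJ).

Initial: C1(5μF, Q=3μC, V=0.60V), C2(4μF, Q=20μC, V=5.00V), C3(6μF, Q=15μC, V=2.50V), C4(3μF, Q=18μC, V=6.00V)
Op 1: CLOSE 4-3: Q_total=33.00, C_total=9.00, V=3.67; Q4=11.00, Q3=22.00; dissipated=12.250
Op 2: GROUND 1: Q1=0; energy lost=0.900
Op 3: CLOSE 1-3: Q_total=22.00, C_total=11.00, V=2.00; Q1=10.00, Q3=12.00; dissipated=18.333
Total dissipated: 31.483 μJ

Answer: 31.48 μJ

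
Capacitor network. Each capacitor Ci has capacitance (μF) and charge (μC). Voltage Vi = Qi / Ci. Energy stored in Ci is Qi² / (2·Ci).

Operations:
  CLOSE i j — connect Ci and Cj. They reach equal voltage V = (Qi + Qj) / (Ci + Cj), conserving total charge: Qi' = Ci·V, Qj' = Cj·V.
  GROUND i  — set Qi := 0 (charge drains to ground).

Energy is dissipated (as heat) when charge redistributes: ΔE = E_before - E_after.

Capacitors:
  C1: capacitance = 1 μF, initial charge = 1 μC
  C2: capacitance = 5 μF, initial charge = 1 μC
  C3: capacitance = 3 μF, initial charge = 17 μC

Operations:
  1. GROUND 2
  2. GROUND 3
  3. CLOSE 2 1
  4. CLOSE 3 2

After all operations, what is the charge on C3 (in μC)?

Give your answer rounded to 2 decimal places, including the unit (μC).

Initial: C1(1μF, Q=1μC, V=1.00V), C2(5μF, Q=1μC, V=0.20V), C3(3μF, Q=17μC, V=5.67V)
Op 1: GROUND 2: Q2=0; energy lost=0.100
Op 2: GROUND 3: Q3=0; energy lost=48.167
Op 3: CLOSE 2-1: Q_total=1.00, C_total=6.00, V=0.17; Q2=0.83, Q1=0.17; dissipated=0.417
Op 4: CLOSE 3-2: Q_total=0.83, C_total=8.00, V=0.10; Q3=0.31, Q2=0.52; dissipated=0.026
Final charges: Q1=0.17, Q2=0.52, Q3=0.31

Answer: 0.31 μC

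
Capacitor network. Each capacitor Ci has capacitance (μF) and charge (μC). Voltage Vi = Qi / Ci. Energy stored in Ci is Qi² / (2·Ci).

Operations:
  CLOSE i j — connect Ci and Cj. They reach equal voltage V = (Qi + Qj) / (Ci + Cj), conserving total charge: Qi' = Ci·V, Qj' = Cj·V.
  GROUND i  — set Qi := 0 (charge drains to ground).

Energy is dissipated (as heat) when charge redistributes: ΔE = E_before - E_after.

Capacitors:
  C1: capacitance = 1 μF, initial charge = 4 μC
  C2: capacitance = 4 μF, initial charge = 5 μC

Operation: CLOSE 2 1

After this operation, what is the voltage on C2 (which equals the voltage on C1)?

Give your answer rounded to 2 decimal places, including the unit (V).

Answer: 1.80 V

Derivation:
Initial: C1(1μF, Q=4μC, V=4.00V), C2(4μF, Q=5μC, V=1.25V)
Op 1: CLOSE 2-1: Q_total=9.00, C_total=5.00, V=1.80; Q2=7.20, Q1=1.80; dissipated=3.025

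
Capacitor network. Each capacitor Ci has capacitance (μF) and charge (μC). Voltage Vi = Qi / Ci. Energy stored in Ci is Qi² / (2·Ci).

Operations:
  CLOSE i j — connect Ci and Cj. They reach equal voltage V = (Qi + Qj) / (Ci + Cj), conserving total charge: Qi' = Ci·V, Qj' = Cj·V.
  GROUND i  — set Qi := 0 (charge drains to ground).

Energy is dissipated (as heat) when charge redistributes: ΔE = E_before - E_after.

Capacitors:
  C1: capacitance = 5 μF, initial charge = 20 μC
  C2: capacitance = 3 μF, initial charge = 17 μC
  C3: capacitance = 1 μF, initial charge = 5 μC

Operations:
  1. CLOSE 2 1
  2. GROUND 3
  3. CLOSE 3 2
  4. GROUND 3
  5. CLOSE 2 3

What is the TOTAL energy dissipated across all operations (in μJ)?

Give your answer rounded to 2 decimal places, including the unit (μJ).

Initial: C1(5μF, Q=20μC, V=4.00V), C2(3μF, Q=17μC, V=5.67V), C3(1μF, Q=5μC, V=5.00V)
Op 1: CLOSE 2-1: Q_total=37.00, C_total=8.00, V=4.62; Q2=13.88, Q1=23.12; dissipated=2.604
Op 2: GROUND 3: Q3=0; energy lost=12.500
Op 3: CLOSE 3-2: Q_total=13.88, C_total=4.00, V=3.47; Q3=3.47, Q2=10.41; dissipated=8.021
Op 4: GROUND 3: Q3=0; energy lost=6.016
Op 5: CLOSE 2-3: Q_total=10.41, C_total=4.00, V=2.60; Q2=7.80, Q3=2.60; dissipated=4.512
Total dissipated: 33.654 μJ

Answer: 33.65 μJ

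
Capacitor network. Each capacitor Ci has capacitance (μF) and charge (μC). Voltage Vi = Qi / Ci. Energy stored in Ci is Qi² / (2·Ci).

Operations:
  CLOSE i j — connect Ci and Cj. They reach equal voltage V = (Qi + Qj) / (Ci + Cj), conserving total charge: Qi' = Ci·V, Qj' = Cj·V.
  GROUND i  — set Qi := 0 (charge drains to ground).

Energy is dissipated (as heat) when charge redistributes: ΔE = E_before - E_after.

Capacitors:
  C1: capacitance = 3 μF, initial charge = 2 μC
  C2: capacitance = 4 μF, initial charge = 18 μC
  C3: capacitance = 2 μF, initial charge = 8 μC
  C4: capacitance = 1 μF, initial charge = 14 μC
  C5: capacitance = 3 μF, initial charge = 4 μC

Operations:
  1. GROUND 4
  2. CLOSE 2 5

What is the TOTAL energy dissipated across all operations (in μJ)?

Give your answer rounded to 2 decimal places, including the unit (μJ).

Initial: C1(3μF, Q=2μC, V=0.67V), C2(4μF, Q=18μC, V=4.50V), C3(2μF, Q=8μC, V=4.00V), C4(1μF, Q=14μC, V=14.00V), C5(3μF, Q=4μC, V=1.33V)
Op 1: GROUND 4: Q4=0; energy lost=98.000
Op 2: CLOSE 2-5: Q_total=22.00, C_total=7.00, V=3.14; Q2=12.57, Q5=9.43; dissipated=8.595
Total dissipated: 106.595 μJ

Answer: 106.60 μJ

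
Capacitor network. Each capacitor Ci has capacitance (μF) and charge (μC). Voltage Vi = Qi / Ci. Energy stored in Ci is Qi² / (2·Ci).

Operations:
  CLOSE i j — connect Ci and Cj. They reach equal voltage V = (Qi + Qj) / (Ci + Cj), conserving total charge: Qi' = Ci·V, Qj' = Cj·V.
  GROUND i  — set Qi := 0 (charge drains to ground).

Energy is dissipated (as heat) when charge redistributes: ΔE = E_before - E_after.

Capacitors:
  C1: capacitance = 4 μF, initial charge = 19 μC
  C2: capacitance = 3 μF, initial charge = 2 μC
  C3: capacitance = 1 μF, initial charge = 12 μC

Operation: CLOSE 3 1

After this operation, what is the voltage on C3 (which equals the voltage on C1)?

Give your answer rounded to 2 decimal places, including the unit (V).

Answer: 6.20 V

Derivation:
Initial: C1(4μF, Q=19μC, V=4.75V), C2(3μF, Q=2μC, V=0.67V), C3(1μF, Q=12μC, V=12.00V)
Op 1: CLOSE 3-1: Q_total=31.00, C_total=5.00, V=6.20; Q3=6.20, Q1=24.80; dissipated=21.025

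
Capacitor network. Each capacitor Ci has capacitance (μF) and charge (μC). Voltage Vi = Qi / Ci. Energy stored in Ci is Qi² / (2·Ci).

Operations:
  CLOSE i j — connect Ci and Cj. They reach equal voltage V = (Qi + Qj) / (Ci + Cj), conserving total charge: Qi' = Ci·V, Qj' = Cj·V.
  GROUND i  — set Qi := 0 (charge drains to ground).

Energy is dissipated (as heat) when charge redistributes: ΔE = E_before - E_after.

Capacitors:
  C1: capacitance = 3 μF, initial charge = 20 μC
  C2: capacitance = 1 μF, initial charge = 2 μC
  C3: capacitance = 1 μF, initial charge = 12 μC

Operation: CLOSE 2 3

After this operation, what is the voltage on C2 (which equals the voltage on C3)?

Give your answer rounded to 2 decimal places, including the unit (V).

Answer: 7.00 V

Derivation:
Initial: C1(3μF, Q=20μC, V=6.67V), C2(1μF, Q=2μC, V=2.00V), C3(1μF, Q=12μC, V=12.00V)
Op 1: CLOSE 2-3: Q_total=14.00, C_total=2.00, V=7.00; Q2=7.00, Q3=7.00; dissipated=25.000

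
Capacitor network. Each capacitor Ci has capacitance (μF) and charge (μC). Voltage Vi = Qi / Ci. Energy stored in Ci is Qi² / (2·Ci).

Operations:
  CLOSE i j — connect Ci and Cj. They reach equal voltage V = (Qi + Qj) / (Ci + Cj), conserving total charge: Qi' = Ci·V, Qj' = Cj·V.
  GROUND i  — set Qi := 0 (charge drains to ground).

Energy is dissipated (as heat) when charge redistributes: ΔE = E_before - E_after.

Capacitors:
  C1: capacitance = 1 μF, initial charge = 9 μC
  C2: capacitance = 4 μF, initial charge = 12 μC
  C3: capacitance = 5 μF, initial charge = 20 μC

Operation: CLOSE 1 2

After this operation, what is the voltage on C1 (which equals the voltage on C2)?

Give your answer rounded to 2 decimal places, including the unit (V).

Answer: 4.20 V

Derivation:
Initial: C1(1μF, Q=9μC, V=9.00V), C2(4μF, Q=12μC, V=3.00V), C3(5μF, Q=20μC, V=4.00V)
Op 1: CLOSE 1-2: Q_total=21.00, C_total=5.00, V=4.20; Q1=4.20, Q2=16.80; dissipated=14.400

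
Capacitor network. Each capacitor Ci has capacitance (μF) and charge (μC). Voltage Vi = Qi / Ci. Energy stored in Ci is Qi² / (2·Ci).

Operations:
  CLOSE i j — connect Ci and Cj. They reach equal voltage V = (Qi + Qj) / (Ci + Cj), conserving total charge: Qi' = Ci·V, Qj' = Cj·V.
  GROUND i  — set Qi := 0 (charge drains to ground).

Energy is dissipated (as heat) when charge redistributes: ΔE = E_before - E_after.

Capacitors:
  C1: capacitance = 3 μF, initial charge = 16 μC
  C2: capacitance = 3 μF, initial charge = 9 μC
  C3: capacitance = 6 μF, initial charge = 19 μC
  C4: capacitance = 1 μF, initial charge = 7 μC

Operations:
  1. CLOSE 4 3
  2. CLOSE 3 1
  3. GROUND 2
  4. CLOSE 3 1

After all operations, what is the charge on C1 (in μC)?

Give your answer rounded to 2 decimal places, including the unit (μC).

Initial: C1(3μF, Q=16μC, V=5.33V), C2(3μF, Q=9μC, V=3.00V), C3(6μF, Q=19μC, V=3.17V), C4(1μF, Q=7μC, V=7.00V)
Op 1: CLOSE 4-3: Q_total=26.00, C_total=7.00, V=3.71; Q4=3.71, Q3=22.29; dissipated=6.298
Op 2: CLOSE 3-1: Q_total=38.29, C_total=9.00, V=4.25; Q3=25.52, Q1=12.76; dissipated=2.621
Op 3: GROUND 2: Q2=0; energy lost=13.500
Op 4: CLOSE 3-1: Q_total=38.29, C_total=9.00, V=4.25; Q3=25.52, Q1=12.76; dissipated=0.000
Final charges: Q1=12.76, Q2=0.00, Q3=25.52, Q4=3.71

Answer: 12.76 μC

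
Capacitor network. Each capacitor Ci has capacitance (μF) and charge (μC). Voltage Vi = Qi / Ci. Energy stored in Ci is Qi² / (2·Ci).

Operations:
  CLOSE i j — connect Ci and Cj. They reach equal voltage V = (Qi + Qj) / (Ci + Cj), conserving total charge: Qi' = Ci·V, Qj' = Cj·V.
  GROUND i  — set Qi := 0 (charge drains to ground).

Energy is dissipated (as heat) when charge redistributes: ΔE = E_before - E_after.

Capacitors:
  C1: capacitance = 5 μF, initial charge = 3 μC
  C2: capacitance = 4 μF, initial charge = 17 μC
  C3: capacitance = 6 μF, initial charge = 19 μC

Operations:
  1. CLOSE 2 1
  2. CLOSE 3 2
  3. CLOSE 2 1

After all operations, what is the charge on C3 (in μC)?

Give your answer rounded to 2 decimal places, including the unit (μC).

Initial: C1(5μF, Q=3μC, V=0.60V), C2(4μF, Q=17μC, V=4.25V), C3(6μF, Q=19μC, V=3.17V)
Op 1: CLOSE 2-1: Q_total=20.00, C_total=9.00, V=2.22; Q2=8.89, Q1=11.11; dissipated=14.803
Op 2: CLOSE 3-2: Q_total=27.89, C_total=10.00, V=2.79; Q3=16.73, Q2=11.16; dissipated=1.070
Op 3: CLOSE 2-1: Q_total=22.27, C_total=9.00, V=2.47; Q2=9.90, Q1=12.37; dissipated=0.357
Final charges: Q1=12.37, Q2=9.90, Q3=16.73

Answer: 16.73 μC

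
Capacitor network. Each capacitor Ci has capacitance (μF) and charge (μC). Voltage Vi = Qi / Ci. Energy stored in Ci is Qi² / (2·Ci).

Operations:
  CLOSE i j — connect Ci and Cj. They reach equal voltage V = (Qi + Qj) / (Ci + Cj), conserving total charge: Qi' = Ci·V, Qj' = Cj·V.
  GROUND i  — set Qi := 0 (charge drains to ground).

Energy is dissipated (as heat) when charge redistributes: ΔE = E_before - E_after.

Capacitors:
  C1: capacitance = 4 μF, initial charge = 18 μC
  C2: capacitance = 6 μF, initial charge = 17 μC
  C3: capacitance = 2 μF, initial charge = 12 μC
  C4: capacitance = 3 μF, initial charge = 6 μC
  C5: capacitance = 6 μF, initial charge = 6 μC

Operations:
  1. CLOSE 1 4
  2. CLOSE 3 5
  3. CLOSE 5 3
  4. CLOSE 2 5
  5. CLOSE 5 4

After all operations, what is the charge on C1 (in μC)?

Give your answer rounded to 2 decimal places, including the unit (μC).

Initial: C1(4μF, Q=18μC, V=4.50V), C2(6μF, Q=17μC, V=2.83V), C3(2μF, Q=12μC, V=6.00V), C4(3μF, Q=6μC, V=2.00V), C5(6μF, Q=6μC, V=1.00V)
Op 1: CLOSE 1-4: Q_total=24.00, C_total=7.00, V=3.43; Q1=13.71, Q4=10.29; dissipated=5.357
Op 2: CLOSE 3-5: Q_total=18.00, C_total=8.00, V=2.25; Q3=4.50, Q5=13.50; dissipated=18.750
Op 3: CLOSE 5-3: Q_total=18.00, C_total=8.00, V=2.25; Q5=13.50, Q3=4.50; dissipated=0.000
Op 4: CLOSE 2-5: Q_total=30.50, C_total=12.00, V=2.54; Q2=15.25, Q5=15.25; dissipated=0.510
Op 5: CLOSE 5-4: Q_total=25.54, C_total=9.00, V=2.84; Q5=17.02, Q4=8.51; dissipated=0.787
Final charges: Q1=13.71, Q2=15.25, Q3=4.50, Q4=8.51, Q5=17.02

Answer: 13.71 μC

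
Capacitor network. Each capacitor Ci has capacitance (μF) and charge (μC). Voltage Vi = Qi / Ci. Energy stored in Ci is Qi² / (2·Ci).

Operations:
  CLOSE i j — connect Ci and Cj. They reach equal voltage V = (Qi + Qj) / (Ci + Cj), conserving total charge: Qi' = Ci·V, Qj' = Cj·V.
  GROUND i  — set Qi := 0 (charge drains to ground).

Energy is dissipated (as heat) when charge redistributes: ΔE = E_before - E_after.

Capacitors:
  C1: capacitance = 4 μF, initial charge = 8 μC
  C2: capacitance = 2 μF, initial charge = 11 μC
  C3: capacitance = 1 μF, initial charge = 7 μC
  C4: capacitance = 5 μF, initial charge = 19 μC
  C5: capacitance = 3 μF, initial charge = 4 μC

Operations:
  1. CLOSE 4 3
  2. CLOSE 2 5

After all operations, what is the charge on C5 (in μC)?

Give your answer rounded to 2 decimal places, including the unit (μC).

Initial: C1(4μF, Q=8μC, V=2.00V), C2(2μF, Q=11μC, V=5.50V), C3(1μF, Q=7μC, V=7.00V), C4(5μF, Q=19μC, V=3.80V), C5(3μF, Q=4μC, V=1.33V)
Op 1: CLOSE 4-3: Q_total=26.00, C_total=6.00, V=4.33; Q4=21.67, Q3=4.33; dissipated=4.267
Op 2: CLOSE 2-5: Q_total=15.00, C_total=5.00, V=3.00; Q2=6.00, Q5=9.00; dissipated=10.417
Final charges: Q1=8.00, Q2=6.00, Q3=4.33, Q4=21.67, Q5=9.00

Answer: 9.00 μC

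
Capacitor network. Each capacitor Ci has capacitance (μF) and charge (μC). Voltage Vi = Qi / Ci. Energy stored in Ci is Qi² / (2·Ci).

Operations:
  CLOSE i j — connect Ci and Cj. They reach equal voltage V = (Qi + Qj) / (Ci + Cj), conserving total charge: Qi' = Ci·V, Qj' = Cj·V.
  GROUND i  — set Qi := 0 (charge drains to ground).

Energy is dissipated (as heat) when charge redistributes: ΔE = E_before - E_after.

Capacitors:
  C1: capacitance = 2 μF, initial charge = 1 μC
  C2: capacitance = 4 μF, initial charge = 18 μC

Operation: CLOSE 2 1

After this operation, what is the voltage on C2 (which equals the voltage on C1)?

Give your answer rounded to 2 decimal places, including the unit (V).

Initial: C1(2μF, Q=1μC, V=0.50V), C2(4μF, Q=18μC, V=4.50V)
Op 1: CLOSE 2-1: Q_total=19.00, C_total=6.00, V=3.17; Q2=12.67, Q1=6.33; dissipated=10.667

Answer: 3.17 V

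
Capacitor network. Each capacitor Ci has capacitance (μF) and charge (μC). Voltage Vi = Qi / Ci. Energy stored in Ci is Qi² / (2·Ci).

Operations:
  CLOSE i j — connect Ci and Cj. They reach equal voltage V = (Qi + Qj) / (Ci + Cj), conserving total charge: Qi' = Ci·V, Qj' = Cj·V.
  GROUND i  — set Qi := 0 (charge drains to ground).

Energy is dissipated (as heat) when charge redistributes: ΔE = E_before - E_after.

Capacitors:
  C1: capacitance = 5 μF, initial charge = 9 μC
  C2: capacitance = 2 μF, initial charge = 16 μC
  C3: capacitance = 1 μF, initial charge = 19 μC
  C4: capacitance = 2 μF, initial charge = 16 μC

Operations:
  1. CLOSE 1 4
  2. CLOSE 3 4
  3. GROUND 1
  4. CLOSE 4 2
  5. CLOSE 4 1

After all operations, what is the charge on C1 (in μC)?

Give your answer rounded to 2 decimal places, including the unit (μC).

Answer: 11.94 μC

Derivation:
Initial: C1(5μF, Q=9μC, V=1.80V), C2(2μF, Q=16μC, V=8.00V), C3(1μF, Q=19μC, V=19.00V), C4(2μF, Q=16μC, V=8.00V)
Op 1: CLOSE 1-4: Q_total=25.00, C_total=7.00, V=3.57; Q1=17.86, Q4=7.14; dissipated=27.457
Op 2: CLOSE 3-4: Q_total=26.14, C_total=3.00, V=8.71; Q3=8.71, Q4=17.43; dissipated=79.347
Op 3: GROUND 1: Q1=0; energy lost=31.888
Op 4: CLOSE 4-2: Q_total=33.43, C_total=4.00, V=8.36; Q4=16.71, Q2=16.71; dissipated=0.255
Op 5: CLOSE 4-1: Q_total=16.71, C_total=7.00, V=2.39; Q4=4.78, Q1=11.94; dissipated=49.887
Final charges: Q1=11.94, Q2=16.71, Q3=8.71, Q4=4.78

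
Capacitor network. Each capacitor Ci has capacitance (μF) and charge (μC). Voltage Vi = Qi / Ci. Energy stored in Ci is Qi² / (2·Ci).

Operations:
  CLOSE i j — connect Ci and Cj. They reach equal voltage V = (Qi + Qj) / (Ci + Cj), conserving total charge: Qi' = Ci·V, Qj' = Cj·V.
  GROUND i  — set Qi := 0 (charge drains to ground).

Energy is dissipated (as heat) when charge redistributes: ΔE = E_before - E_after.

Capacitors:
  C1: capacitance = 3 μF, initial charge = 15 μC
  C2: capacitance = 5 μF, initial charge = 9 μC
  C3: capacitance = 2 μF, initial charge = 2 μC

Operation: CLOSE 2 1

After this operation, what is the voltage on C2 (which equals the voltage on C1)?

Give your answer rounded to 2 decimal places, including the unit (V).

Initial: C1(3μF, Q=15μC, V=5.00V), C2(5μF, Q=9μC, V=1.80V), C3(2μF, Q=2μC, V=1.00V)
Op 1: CLOSE 2-1: Q_total=24.00, C_total=8.00, V=3.00; Q2=15.00, Q1=9.00; dissipated=9.600

Answer: 3.00 V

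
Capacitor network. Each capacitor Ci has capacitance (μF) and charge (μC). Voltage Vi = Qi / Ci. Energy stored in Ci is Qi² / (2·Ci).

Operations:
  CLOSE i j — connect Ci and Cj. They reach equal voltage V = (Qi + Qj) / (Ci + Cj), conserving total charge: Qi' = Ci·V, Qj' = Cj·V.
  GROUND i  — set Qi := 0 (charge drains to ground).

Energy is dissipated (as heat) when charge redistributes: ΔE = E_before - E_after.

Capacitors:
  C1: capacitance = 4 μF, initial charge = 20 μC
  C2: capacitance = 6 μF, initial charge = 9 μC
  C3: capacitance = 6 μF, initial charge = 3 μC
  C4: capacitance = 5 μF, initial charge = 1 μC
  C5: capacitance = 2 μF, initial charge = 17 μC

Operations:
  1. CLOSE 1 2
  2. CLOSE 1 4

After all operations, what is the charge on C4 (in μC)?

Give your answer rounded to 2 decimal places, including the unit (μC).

Answer: 7.00 μC

Derivation:
Initial: C1(4μF, Q=20μC, V=5.00V), C2(6μF, Q=9μC, V=1.50V), C3(6μF, Q=3μC, V=0.50V), C4(5μF, Q=1μC, V=0.20V), C5(2μF, Q=17μC, V=8.50V)
Op 1: CLOSE 1-2: Q_total=29.00, C_total=10.00, V=2.90; Q1=11.60, Q2=17.40; dissipated=14.700
Op 2: CLOSE 1-4: Q_total=12.60, C_total=9.00, V=1.40; Q1=5.60, Q4=7.00; dissipated=8.100
Final charges: Q1=5.60, Q2=17.40, Q3=3.00, Q4=7.00, Q5=17.00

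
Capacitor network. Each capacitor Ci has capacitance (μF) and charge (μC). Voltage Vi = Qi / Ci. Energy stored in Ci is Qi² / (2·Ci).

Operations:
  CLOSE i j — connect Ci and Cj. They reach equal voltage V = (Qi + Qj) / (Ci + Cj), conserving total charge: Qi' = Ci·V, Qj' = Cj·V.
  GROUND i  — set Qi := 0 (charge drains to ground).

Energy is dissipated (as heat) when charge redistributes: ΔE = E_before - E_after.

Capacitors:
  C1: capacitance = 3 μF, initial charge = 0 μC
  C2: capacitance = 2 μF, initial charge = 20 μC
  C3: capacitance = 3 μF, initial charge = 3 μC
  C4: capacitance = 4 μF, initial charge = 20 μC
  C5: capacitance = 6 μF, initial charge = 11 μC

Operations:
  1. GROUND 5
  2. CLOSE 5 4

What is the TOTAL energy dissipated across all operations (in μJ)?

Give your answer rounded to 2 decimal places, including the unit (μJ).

Answer: 40.08 μJ

Derivation:
Initial: C1(3μF, Q=0μC, V=0.00V), C2(2μF, Q=20μC, V=10.00V), C3(3μF, Q=3μC, V=1.00V), C4(4μF, Q=20μC, V=5.00V), C5(6μF, Q=11μC, V=1.83V)
Op 1: GROUND 5: Q5=0; energy lost=10.083
Op 2: CLOSE 5-4: Q_total=20.00, C_total=10.00, V=2.00; Q5=12.00, Q4=8.00; dissipated=30.000
Total dissipated: 40.083 μJ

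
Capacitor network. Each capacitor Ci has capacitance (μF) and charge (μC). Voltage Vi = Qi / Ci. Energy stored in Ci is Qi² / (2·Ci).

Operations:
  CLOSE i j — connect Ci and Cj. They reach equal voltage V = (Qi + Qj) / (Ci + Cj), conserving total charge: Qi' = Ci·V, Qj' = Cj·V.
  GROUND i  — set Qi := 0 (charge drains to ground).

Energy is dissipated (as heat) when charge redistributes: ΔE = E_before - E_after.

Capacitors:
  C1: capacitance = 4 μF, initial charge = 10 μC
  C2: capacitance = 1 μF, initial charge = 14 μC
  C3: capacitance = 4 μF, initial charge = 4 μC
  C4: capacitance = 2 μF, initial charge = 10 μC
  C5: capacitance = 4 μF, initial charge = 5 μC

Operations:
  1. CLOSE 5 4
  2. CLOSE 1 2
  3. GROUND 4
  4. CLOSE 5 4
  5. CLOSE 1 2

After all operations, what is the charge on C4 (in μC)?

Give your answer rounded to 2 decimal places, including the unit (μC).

Initial: C1(4μF, Q=10μC, V=2.50V), C2(1μF, Q=14μC, V=14.00V), C3(4μF, Q=4μC, V=1.00V), C4(2μF, Q=10μC, V=5.00V), C5(4μF, Q=5μC, V=1.25V)
Op 1: CLOSE 5-4: Q_total=15.00, C_total=6.00, V=2.50; Q5=10.00, Q4=5.00; dissipated=9.375
Op 2: CLOSE 1-2: Q_total=24.00, C_total=5.00, V=4.80; Q1=19.20, Q2=4.80; dissipated=52.900
Op 3: GROUND 4: Q4=0; energy lost=6.250
Op 4: CLOSE 5-4: Q_total=10.00, C_total=6.00, V=1.67; Q5=6.67, Q4=3.33; dissipated=4.167
Op 5: CLOSE 1-2: Q_total=24.00, C_total=5.00, V=4.80; Q1=19.20, Q2=4.80; dissipated=0.000
Final charges: Q1=19.20, Q2=4.80, Q3=4.00, Q4=3.33, Q5=6.67

Answer: 3.33 μC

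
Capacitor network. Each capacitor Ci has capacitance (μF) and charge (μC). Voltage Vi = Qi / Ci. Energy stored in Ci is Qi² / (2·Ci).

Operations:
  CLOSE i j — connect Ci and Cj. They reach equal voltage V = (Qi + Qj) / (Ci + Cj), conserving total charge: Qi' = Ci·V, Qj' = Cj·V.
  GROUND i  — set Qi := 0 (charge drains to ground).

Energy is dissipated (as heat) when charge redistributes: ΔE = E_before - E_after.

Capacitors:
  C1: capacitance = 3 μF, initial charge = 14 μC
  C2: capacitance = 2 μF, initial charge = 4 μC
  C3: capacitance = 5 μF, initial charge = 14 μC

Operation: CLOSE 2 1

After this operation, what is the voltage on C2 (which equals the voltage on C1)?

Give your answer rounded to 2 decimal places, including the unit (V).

Answer: 3.60 V

Derivation:
Initial: C1(3μF, Q=14μC, V=4.67V), C2(2μF, Q=4μC, V=2.00V), C3(5μF, Q=14μC, V=2.80V)
Op 1: CLOSE 2-1: Q_total=18.00, C_total=5.00, V=3.60; Q2=7.20, Q1=10.80; dissipated=4.267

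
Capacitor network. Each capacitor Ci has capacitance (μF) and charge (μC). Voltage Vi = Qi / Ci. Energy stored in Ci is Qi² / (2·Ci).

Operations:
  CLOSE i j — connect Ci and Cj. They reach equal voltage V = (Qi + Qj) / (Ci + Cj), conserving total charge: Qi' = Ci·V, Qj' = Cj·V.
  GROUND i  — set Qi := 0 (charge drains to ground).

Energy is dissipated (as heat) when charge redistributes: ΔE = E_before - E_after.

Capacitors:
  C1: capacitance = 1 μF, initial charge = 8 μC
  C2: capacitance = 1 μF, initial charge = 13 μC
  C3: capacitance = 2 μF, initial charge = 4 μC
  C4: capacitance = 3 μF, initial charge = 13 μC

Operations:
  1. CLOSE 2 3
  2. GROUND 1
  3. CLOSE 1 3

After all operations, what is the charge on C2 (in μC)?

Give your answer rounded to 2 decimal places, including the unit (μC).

Answer: 5.67 μC

Derivation:
Initial: C1(1μF, Q=8μC, V=8.00V), C2(1μF, Q=13μC, V=13.00V), C3(2μF, Q=4μC, V=2.00V), C4(3μF, Q=13μC, V=4.33V)
Op 1: CLOSE 2-3: Q_total=17.00, C_total=3.00, V=5.67; Q2=5.67, Q3=11.33; dissipated=40.333
Op 2: GROUND 1: Q1=0; energy lost=32.000
Op 3: CLOSE 1-3: Q_total=11.33, C_total=3.00, V=3.78; Q1=3.78, Q3=7.56; dissipated=10.704
Final charges: Q1=3.78, Q2=5.67, Q3=7.56, Q4=13.00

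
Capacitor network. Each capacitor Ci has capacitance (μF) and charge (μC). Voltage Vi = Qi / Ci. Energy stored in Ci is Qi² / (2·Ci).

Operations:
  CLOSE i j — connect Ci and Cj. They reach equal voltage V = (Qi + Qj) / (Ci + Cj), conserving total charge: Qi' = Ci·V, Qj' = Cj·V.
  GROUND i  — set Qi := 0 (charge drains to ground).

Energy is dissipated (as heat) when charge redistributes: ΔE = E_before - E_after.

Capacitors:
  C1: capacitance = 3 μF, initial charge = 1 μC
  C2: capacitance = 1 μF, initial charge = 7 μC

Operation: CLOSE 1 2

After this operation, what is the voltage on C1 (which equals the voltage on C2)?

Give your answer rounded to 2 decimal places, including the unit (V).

Answer: 2.00 V

Derivation:
Initial: C1(3μF, Q=1μC, V=0.33V), C2(1μF, Q=7μC, V=7.00V)
Op 1: CLOSE 1-2: Q_total=8.00, C_total=4.00, V=2.00; Q1=6.00, Q2=2.00; dissipated=16.667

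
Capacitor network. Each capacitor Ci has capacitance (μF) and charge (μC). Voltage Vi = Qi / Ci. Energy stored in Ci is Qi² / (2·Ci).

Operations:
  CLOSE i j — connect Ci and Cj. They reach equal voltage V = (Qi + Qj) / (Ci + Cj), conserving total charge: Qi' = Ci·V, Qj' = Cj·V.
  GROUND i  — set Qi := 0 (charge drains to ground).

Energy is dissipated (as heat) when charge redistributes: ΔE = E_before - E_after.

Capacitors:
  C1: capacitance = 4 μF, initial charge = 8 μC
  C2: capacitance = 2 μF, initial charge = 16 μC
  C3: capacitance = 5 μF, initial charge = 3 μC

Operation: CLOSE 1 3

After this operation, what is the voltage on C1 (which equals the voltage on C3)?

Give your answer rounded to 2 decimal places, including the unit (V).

Answer: 1.22 V

Derivation:
Initial: C1(4μF, Q=8μC, V=2.00V), C2(2μF, Q=16μC, V=8.00V), C3(5μF, Q=3μC, V=0.60V)
Op 1: CLOSE 1-3: Q_total=11.00, C_total=9.00, V=1.22; Q1=4.89, Q3=6.11; dissipated=2.178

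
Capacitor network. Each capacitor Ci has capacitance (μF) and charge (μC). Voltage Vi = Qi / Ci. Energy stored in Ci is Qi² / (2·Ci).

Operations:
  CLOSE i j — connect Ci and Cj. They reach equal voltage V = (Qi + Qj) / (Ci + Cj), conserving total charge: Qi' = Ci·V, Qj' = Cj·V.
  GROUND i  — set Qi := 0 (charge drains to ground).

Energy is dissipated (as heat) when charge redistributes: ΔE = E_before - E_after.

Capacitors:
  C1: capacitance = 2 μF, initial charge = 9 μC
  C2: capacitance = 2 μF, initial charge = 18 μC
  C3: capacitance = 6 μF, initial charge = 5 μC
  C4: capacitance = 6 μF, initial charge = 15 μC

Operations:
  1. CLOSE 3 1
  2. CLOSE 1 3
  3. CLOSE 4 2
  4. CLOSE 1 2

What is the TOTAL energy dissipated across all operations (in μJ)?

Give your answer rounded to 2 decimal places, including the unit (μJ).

Answer: 44.59 μJ

Derivation:
Initial: C1(2μF, Q=9μC, V=4.50V), C2(2μF, Q=18μC, V=9.00V), C3(6μF, Q=5μC, V=0.83V), C4(6μF, Q=15μC, V=2.50V)
Op 1: CLOSE 3-1: Q_total=14.00, C_total=8.00, V=1.75; Q3=10.50, Q1=3.50; dissipated=10.083
Op 2: CLOSE 1-3: Q_total=14.00, C_total=8.00, V=1.75; Q1=3.50, Q3=10.50; dissipated=0.000
Op 3: CLOSE 4-2: Q_total=33.00, C_total=8.00, V=4.12; Q4=24.75, Q2=8.25; dissipated=31.688
Op 4: CLOSE 1-2: Q_total=11.75, C_total=4.00, V=2.94; Q1=5.88, Q2=5.88; dissipated=2.820
Total dissipated: 44.591 μJ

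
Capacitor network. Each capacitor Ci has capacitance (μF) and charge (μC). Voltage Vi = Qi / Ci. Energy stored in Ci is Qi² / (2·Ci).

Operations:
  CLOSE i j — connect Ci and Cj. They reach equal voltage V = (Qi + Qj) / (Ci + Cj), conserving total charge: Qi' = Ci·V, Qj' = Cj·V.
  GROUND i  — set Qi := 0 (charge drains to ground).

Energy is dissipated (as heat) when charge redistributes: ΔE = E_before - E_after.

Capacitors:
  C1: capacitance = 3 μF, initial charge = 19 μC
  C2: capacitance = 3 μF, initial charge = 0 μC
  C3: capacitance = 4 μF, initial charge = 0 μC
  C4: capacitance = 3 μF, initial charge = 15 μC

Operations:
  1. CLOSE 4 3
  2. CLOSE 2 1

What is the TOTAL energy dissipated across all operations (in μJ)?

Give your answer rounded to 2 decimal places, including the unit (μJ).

Answer: 51.51 μJ

Derivation:
Initial: C1(3μF, Q=19μC, V=6.33V), C2(3μF, Q=0μC, V=0.00V), C3(4μF, Q=0μC, V=0.00V), C4(3μF, Q=15μC, V=5.00V)
Op 1: CLOSE 4-3: Q_total=15.00, C_total=7.00, V=2.14; Q4=6.43, Q3=8.57; dissipated=21.429
Op 2: CLOSE 2-1: Q_total=19.00, C_total=6.00, V=3.17; Q2=9.50, Q1=9.50; dissipated=30.083
Total dissipated: 51.512 μJ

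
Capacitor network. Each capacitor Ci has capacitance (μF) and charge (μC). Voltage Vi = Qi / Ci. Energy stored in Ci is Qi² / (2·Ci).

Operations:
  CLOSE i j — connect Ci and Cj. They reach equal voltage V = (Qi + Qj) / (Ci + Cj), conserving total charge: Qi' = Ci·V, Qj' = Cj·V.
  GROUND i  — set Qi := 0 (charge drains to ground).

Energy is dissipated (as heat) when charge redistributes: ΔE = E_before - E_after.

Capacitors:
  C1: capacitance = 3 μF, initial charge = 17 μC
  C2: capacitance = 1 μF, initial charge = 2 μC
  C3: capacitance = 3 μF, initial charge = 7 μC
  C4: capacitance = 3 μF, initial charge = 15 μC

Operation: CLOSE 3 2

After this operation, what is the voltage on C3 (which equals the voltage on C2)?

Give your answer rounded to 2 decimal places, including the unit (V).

Answer: 2.25 V

Derivation:
Initial: C1(3μF, Q=17μC, V=5.67V), C2(1μF, Q=2μC, V=2.00V), C3(3μF, Q=7μC, V=2.33V), C4(3μF, Q=15μC, V=5.00V)
Op 1: CLOSE 3-2: Q_total=9.00, C_total=4.00, V=2.25; Q3=6.75, Q2=2.25; dissipated=0.042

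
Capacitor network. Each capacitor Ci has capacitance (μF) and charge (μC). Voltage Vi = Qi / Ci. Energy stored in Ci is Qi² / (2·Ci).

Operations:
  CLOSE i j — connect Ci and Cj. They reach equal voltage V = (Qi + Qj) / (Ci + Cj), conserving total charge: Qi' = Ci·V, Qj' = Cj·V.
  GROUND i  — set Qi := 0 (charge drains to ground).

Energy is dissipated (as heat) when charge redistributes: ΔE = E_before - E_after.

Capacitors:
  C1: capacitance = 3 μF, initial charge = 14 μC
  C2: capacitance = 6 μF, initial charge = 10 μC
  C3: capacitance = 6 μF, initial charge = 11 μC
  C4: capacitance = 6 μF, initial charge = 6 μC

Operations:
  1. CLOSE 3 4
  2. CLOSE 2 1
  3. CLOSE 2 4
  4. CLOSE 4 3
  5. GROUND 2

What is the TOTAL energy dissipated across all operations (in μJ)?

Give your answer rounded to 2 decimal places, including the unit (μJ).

Answer: 25.48 μJ

Derivation:
Initial: C1(3μF, Q=14μC, V=4.67V), C2(6μF, Q=10μC, V=1.67V), C3(6μF, Q=11μC, V=1.83V), C4(6μF, Q=6μC, V=1.00V)
Op 1: CLOSE 3-4: Q_total=17.00, C_total=12.00, V=1.42; Q3=8.50, Q4=8.50; dissipated=1.042
Op 2: CLOSE 2-1: Q_total=24.00, C_total=9.00, V=2.67; Q2=16.00, Q1=8.00; dissipated=9.000
Op 3: CLOSE 2-4: Q_total=24.50, C_total=12.00, V=2.04; Q2=12.25, Q4=12.25; dissipated=2.344
Op 4: CLOSE 4-3: Q_total=20.75, C_total=12.00, V=1.73; Q4=10.38, Q3=10.38; dissipated=0.586
Op 5: GROUND 2: Q2=0; energy lost=12.505
Total dissipated: 25.477 μJ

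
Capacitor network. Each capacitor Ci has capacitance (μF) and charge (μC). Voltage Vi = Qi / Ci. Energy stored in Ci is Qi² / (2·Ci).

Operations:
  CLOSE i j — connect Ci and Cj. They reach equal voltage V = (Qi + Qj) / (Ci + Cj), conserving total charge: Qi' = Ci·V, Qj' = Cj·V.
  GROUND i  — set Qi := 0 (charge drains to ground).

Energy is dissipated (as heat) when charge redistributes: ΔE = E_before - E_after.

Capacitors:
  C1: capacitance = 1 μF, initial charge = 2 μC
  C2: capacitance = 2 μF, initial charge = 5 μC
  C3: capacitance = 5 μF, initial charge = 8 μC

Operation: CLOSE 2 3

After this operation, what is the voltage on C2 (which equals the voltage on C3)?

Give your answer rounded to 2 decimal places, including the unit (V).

Initial: C1(1μF, Q=2μC, V=2.00V), C2(2μF, Q=5μC, V=2.50V), C3(5μF, Q=8μC, V=1.60V)
Op 1: CLOSE 2-3: Q_total=13.00, C_total=7.00, V=1.86; Q2=3.71, Q3=9.29; dissipated=0.579

Answer: 1.86 V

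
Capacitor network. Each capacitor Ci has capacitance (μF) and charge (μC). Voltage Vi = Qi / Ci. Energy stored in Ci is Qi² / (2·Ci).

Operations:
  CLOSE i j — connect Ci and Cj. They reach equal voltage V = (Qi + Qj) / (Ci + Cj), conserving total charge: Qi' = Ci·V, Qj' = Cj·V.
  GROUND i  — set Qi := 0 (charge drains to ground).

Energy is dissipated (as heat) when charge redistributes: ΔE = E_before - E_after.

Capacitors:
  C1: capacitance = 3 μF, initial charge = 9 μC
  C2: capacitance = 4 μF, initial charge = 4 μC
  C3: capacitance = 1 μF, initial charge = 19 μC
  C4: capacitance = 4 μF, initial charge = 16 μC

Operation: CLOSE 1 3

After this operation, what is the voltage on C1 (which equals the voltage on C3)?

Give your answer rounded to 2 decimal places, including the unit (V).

Answer: 7.00 V

Derivation:
Initial: C1(3μF, Q=9μC, V=3.00V), C2(4μF, Q=4μC, V=1.00V), C3(1μF, Q=19μC, V=19.00V), C4(4μF, Q=16μC, V=4.00V)
Op 1: CLOSE 1-3: Q_total=28.00, C_total=4.00, V=7.00; Q1=21.00, Q3=7.00; dissipated=96.000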